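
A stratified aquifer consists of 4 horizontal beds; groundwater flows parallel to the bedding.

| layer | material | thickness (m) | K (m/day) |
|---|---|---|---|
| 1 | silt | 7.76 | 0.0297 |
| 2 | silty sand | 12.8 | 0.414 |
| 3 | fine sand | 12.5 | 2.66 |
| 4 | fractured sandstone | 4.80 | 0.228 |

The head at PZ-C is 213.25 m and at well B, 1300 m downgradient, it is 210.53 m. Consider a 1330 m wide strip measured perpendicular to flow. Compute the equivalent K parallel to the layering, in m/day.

Flow is parallel to layering, so each bed carries its own Darcy discharge and the transmissivities add.
Σ(K_i·b_i) = 0.0297×7.76 + 0.414×12.8 + 2.66×12.5 + 0.228×4.80 = 39.87 m²/day.
Total thickness b = 37.86 m, so K_eq = Σ(K_i·b_i)/b = 1.053 m/day.

1.05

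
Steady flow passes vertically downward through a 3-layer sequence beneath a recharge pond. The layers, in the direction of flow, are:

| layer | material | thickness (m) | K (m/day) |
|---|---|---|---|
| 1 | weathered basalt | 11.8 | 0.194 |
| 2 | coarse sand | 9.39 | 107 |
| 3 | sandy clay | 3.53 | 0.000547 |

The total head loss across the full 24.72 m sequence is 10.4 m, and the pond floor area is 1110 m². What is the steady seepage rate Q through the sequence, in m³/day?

1.77

Flow is perpendicular to layering, so the layers act in series and the equivalent K is the thickness-weighted harmonic mean.
Total thickness L = 11.8 + 9.39 + 3.53 = 24.72 m.
Σ(b_i/K_i) = 11.8/0.194 + 9.39/107 + 3.53/0.000547 = 6514 d.
K_eq = L / Σ(b_i/K_i) = 24.72 / 6514 = 0.003795 m/day.
Q = K_eq · A · (Δh/L) = 0.003795 × 1110 × (10.4/24.72) = 1.772 m³/day.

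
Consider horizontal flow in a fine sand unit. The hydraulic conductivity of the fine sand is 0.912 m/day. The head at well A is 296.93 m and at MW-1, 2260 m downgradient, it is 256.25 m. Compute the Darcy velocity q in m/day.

0.0164

Hydraulic gradient i = (296.93 − 256.25) / 2260 = 40.68 / 2260 = 0.01800.
Specific discharge q = K · i = 0.9120 × 0.01800 = 0.01642 m/day.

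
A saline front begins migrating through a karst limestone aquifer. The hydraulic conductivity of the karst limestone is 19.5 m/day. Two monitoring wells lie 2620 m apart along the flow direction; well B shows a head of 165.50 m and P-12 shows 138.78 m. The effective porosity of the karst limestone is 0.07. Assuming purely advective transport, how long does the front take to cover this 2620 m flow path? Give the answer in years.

Hydraulic gradient i = (165.50 − 138.78) / 2620 = 26.72 / 2620 = 0.01020.
Darcy flux q = K · i = 19.50 × 0.01020 = 0.1989 m/day.
Seepage velocity v = q / n_e = 0.1989 / 0.07 = 2.841 m/day.
Travel time t = L / v = 2620 / 2.841 = 922.2 days = 2.525 years.

2.52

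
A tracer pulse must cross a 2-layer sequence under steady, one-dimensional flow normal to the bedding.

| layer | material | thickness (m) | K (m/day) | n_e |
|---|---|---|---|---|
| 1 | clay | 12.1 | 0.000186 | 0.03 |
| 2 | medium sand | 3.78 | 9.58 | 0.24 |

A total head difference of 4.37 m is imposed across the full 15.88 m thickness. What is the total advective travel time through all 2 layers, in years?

With flow normal to the layers, continuity requires the same specific discharge q through every layer.
Σ(b_i/K_i) = 12.1/0.000186 + 3.78/9.58 = 65054 d.
q = Δh / Σ(b_i/K_i) = 4.37 / 65054 = 6.717e-05 m/day.
In each layer the seepage velocity is v_i = q/n_i, so the layer transit time is t_i = b_i·n_i / q:
  layer 1 (clay): t_1 = 12.1 × 0.03 / 6.717e-05 = 5404 d
  layer 2 (medium sand): t_2 = 3.78 × 0.24 / 6.717e-05 = 13505 d
Total t = Σ t_i = 18909 days = 51.77 years.

51.8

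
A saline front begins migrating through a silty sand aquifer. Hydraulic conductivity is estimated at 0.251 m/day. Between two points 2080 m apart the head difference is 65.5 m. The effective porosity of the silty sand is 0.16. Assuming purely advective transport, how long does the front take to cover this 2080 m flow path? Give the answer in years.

Hydraulic gradient i = Δh / L = 65.5 / 2080 = 0.03149.
Darcy flux q = K · i = 0.2510 × 0.03149 = 0.007904 m/day.
Seepage velocity v = q / n_e = 0.007904 / 0.16 = 0.04940 m/day.
Travel time t = L / v = 2080 / 0.04940 = 42105 days = 115.3 years.

115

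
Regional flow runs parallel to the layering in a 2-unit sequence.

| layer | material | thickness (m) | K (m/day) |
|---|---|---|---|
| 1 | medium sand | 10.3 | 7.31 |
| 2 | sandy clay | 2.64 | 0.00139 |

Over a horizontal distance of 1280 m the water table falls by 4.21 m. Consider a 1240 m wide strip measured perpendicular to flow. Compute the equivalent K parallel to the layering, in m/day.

Flow is parallel to layering, so each bed carries its own Darcy discharge and the transmissivities add.
Σ(K_i·b_i) = 7.31×10.3 + 0.00139×2.64 = 75.30 m²/day.
Total thickness b = 12.94 m, so K_eq = Σ(K_i·b_i)/b = 5.819 m/day.

5.82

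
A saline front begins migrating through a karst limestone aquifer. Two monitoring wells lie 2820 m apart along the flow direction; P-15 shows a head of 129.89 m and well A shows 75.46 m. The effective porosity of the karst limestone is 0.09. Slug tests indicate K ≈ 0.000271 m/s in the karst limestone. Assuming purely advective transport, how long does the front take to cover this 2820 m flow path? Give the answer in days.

Convert K: 0.000271 m/s × 86400 = 23.41 m/day.
Hydraulic gradient i = (129.89 − 75.46) / 2820 = 54.43 / 2820 = 0.01930.
Darcy flux q = K · i = 23.41 × 0.01930 = 0.4519 m/day.
Seepage velocity v = q / n_e = 0.4519 / 0.09 = 5.021 m/day.
Travel time t = L / v = 2820 / 5.021 = 561.6 days.

562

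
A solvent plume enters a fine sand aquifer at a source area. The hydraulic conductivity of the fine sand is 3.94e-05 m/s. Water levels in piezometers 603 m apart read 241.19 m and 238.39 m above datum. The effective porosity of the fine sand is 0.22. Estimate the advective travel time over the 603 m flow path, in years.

23.0

Convert K: 3.94e-05 m/s × 86400 = 3.404 m/day.
Hydraulic gradient i = (241.19 − 238.39) / 603 = 2.8 / 603 = 0.004643.
Darcy flux q = K · i = 3.404 × 0.004643 = 0.01581 m/day.
Seepage velocity v = q / n_e = 0.01581 / 0.22 = 0.07185 m/day.
Travel time t = L / v = 603 / 0.07185 = 8392 days = 22.98 years.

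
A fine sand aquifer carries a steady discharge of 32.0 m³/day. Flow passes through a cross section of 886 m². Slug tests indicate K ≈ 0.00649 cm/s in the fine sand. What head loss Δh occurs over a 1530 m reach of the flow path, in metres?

9.85

Convert K: 0.00649 cm/s × 864 = 5.607 m/day.
From Q = K·A·i, i = Q / (K·A) = 32.0 / (5.607 × 886.0) = 0.006441.
Head loss Δh = i · L = 0.006441 × 1530 = 9.855 m.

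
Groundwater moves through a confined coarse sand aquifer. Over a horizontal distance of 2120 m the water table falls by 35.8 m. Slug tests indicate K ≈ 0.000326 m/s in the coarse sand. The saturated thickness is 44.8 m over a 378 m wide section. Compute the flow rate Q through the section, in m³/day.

8050

Convert K: 0.000326 m/s × 86400 = 28.17 m/day.
Cross-sectional area A = 378 × 44.8 = 16934 m².
Hydraulic gradient i = Δh / L = 35.8 / 2120 = 0.01689.
Darcy's law: Q = K · A · i = 28.17 × 16934 × 0.01689 = 8055 m³/day.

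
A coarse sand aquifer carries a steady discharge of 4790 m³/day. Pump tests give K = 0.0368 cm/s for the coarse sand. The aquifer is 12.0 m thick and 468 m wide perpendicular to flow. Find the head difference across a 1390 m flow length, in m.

37.3

Convert K: 0.0368 cm/s × 864 = 31.80 m/day.
Cross-sectional area A = 468 × 12.0 = 5616 m².
From Q = K·A·i, i = Q / (K·A) = 4790 / (31.80 × 5616) = 0.02683.
Head loss Δh = i · L = 0.02683 × 1390 = 37.29 m.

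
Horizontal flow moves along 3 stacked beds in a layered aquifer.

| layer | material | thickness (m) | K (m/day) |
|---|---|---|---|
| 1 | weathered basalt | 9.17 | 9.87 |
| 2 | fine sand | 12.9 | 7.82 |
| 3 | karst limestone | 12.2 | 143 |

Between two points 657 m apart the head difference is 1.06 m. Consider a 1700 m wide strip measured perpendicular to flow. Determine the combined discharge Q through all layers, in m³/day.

Flow is parallel to layering, so each bed carries its own Darcy discharge and the transmissivities add.
Σ(K_i·b_i) = 9.87×9.17 + 7.82×12.9 + 143×12.2 = 1936 m²/day.
Hydraulic gradient i = Δh / L = 1.06 / 657 = 0.001613.
Q = Σ(K_i·b_i) · W · i = 1936 × 1700 × 0.001613 = 5310 m³/day.

5310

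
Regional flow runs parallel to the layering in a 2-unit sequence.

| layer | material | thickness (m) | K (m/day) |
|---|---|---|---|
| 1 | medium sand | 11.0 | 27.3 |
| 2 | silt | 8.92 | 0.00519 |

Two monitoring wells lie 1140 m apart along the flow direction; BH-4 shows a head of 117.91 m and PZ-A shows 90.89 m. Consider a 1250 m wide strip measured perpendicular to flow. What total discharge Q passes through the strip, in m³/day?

Flow is parallel to layering, so each bed carries its own Darcy discharge and the transmissivities add.
Σ(K_i·b_i) = 27.3×11.0 + 0.00519×8.92 = 300.3 m²/day.
Hydraulic gradient i = (117.91 − 90.89) / 1140 = 27.02 / 1140 = 0.02370.
Q = Σ(K_i·b_i) · W · i = 300.3 × 1250 × 0.02370 = 8898 m³/day.

8900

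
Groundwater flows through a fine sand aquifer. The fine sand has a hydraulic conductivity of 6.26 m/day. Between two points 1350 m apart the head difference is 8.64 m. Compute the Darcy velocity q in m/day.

0.0401

Hydraulic gradient i = Δh / L = 8.64 / 1350 = 0.006400.
Specific discharge q = K · i = 6.260 × 0.006400 = 0.04006 m/day.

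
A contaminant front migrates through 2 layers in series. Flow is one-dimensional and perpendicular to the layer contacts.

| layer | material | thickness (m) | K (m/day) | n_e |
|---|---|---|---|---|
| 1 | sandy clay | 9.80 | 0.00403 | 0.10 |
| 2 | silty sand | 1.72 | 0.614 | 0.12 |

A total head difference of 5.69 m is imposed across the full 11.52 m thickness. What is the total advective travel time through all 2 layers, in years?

With flow normal to the layers, continuity requires the same specific discharge q through every layer.
Σ(b_i/K_i) = 9.80/0.00403 + 1.72/0.614 = 2435 d.
q = Δh / Σ(b_i/K_i) = 5.69 / 2435 = 0.002337 m/day.
In each layer the seepage velocity is v_i = q/n_i, so the layer transit time is t_i = b_i·n_i / q:
  layer 1 (sandy clay): t_1 = 9.80 × 0.10 / 0.002337 = 419.3 d
  layer 2 (silty sand): t_2 = 1.72 × 0.12 / 0.002337 = 88.31 d
Total t = Σ t_i = 507.6 days = 1.390 years.

1.39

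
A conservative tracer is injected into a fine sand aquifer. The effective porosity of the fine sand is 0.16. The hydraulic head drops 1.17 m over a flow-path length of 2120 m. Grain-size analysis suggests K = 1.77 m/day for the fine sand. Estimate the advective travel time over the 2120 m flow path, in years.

Hydraulic gradient i = Δh / L = 1.17 / 2120 = 0.0005519.
Darcy flux q = K · i = 1.770 × 0.0005519 = 0.0009768 m/day.
Seepage velocity v = q / n_e = 0.0009768 / 0.16 = 0.006105 m/day.
Travel time t = L / v = 2120 / 0.006105 = 3.472e+05 days = 950.7 years.

951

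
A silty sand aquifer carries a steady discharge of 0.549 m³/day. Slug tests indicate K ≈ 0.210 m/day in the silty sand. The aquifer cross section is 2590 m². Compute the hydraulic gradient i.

From Q = K·A·i, i = Q / (K·A) = 0.549 / (0.2100 × 2590) = 0.001009.

0.00101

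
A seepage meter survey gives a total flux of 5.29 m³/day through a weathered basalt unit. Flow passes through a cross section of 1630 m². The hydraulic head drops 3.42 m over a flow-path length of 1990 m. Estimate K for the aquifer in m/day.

1.89

Hydraulic gradient i = Δh / L = 3.42 / 1990 = 0.001719.
From Q = K·A·i, K = Q / (A·i) = 5.29 / (1630 × 0.001719) = 1.888 m/day.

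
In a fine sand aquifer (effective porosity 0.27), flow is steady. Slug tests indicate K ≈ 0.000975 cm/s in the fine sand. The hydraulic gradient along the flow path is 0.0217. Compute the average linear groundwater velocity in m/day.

Convert K: 0.000975 cm/s × 864 = 0.8424 m/day.
Hydraulic gradient i = 0.0217.
Darcy flux q = K · i = 0.8424 × 0.02170 = 0.01828 m/day.
Seepage velocity v = q / n_e = 0.01828 / 0.27 = 0.06770 m/day.

0.0677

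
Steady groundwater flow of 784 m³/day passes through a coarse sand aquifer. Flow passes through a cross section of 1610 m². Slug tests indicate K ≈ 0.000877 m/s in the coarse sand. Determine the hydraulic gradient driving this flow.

0.00643

Convert K: 0.000877 m/s × 86400 = 75.77 m/day.
From Q = K·A·i, i = Q / (K·A) = 784 / (75.77 × 1610) = 0.006427.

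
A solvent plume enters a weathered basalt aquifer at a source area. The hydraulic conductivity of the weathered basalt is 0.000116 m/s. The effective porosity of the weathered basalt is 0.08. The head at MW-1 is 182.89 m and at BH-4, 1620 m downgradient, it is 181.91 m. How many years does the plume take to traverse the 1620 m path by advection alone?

Convert K: 0.000116 m/s × 86400 = 10.02 m/day.
Hydraulic gradient i = (182.89 − 181.91) / 1620 = 0.98 / 1620 = 0.0006049.
Darcy flux q = K · i = 10.02 × 0.0006049 = 0.006063 m/day.
Seepage velocity v = q / n_e = 0.006063 / 0.08 = 0.07579 m/day.
Travel time t = L / v = 1620 / 0.07579 = 21376 days = 58.52 years.

58.5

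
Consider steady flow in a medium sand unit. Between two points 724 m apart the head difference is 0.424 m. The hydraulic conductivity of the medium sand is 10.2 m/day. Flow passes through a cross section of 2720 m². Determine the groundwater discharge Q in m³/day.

Hydraulic gradient i = Δh / L = 0.424 / 724 = 0.0005856.
Darcy's law: Q = K · A · i = 10.20 × 2720 × 0.0005856 = 16.25 m³/day.

16.2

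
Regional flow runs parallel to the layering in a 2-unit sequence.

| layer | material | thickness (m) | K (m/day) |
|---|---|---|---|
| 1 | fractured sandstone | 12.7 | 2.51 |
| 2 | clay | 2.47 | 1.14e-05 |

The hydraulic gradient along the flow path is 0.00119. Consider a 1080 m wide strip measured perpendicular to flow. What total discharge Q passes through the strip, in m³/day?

Flow is parallel to layering, so each bed carries its own Darcy discharge and the transmissivities add.
Σ(K_i·b_i) = 2.51×12.7 + 1.14e-05×2.47 = 31.88 m²/day.
Hydraulic gradient i = 0.00119.
Q = Σ(K_i·b_i) · W · i = 31.88 × 1080 × 0.001190 = 40.97 m³/day.

41.0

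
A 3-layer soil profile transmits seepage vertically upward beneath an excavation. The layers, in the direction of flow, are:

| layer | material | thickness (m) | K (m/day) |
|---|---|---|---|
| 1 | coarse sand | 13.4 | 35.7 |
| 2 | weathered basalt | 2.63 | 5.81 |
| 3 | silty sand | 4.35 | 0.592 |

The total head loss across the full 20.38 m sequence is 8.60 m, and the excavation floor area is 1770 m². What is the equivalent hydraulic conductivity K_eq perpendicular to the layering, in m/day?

Flow is perpendicular to layering, so the layers act in series and the equivalent K is the thickness-weighted harmonic mean.
Total thickness L = 13.4 + 2.63 + 4.35 = 20.38 m.
Σ(b_i/K_i) = 13.4/35.7 + 2.63/5.81 + 4.35/0.592 = 8.176 d.
K_eq = L / Σ(b_i/K_i) = 20.38 / 8.176 = 2.493 m/day.

2.49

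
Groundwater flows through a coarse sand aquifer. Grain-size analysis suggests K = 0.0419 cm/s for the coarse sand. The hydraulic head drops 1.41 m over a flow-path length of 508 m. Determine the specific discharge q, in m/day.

Convert K: 0.0419 cm/s × 864 = 36.20 m/day.
Hydraulic gradient i = Δh / L = 1.41 / 508 = 0.002776.
Specific discharge q = K · i = 36.20 × 0.002776 = 0.1005 m/day.

0.100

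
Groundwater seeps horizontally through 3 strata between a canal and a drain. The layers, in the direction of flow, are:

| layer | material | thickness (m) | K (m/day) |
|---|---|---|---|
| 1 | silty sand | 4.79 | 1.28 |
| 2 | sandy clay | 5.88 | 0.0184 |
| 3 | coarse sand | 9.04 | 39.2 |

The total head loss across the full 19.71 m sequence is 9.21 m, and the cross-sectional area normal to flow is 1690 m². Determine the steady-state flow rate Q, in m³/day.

Flow is perpendicular to layering, so the layers act in series and the equivalent K is the thickness-weighted harmonic mean.
Total thickness L = 4.79 + 5.88 + 9.04 = 19.71 m.
Σ(b_i/K_i) = 4.79/1.28 + 5.88/0.0184 + 9.04/39.2 = 323.5 d.
K_eq = L / Σ(b_i/K_i) = 19.71 / 323.5 = 0.06092 m/day.
Q = K_eq · A · (Δh/L) = 0.06092 × 1690 × (9.21/19.71) = 48.11 m³/day.

48.1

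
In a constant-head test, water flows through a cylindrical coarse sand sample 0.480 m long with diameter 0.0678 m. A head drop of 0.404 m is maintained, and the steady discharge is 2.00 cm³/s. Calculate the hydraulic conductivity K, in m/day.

56.9

Cross-sectional area A = π·(d/2)² = π × (0.0678/2)² = 0.003610 m².
Convert discharge: 2.00 cm³/s = 2.000e-06 m³/s.
Darcy's law rearranged: K = Q·L / (A·Δh) = 2.000e-06 × 0.480 / (0.003610 × 0.404) = 0.0006582 m/s = 56.87 m/day.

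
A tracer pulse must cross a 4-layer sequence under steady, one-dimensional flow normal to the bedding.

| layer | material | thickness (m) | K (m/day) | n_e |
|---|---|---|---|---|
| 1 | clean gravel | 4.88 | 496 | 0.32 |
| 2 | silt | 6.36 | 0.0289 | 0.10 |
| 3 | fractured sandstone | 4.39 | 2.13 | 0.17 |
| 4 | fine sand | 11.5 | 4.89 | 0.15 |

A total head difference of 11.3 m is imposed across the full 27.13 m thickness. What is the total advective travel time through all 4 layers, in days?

92.8

With flow normal to the layers, continuity requires the same specific discharge q through every layer.
Σ(b_i/K_i) = 4.88/496 + 6.36/0.0289 + 4.39/2.13 + 11.5/4.89 = 224.5 d.
q = Δh / Σ(b_i/K_i) = 11.3 / 224.5 = 0.05034 m/day.
In each layer the seepage velocity is v_i = q/n_i, so the layer transit time is t_i = b_i·n_i / q:
  layer 1 (clean gravel): t_1 = 4.88 × 0.32 / 0.05034 = 31.02 d
  layer 2 (silt): t_2 = 6.36 × 0.10 / 0.05034 = 12.64 d
  layer 3 (fractured sandstone): t_3 = 4.39 × 0.17 / 0.05034 = 14.83 d
  layer 4 (fine sand): t_4 = 11.5 × 0.15 / 0.05034 = 34.27 d
Total t = Σ t_i = 92.75 days.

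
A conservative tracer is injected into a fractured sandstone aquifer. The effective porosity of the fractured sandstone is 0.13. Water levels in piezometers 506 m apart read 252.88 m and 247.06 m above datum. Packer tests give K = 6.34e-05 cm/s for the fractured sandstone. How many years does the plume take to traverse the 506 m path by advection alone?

286

Convert K: 6.34e-05 cm/s × 864 = 0.05478 m/day.
Hydraulic gradient i = (252.88 − 247.06) / 506 = 5.82 / 506 = 0.01150.
Darcy flux q = K · i = 0.05478 × 0.01150 = 0.0006301 m/day.
Seepage velocity v = q / n_e = 0.0006301 / 0.13 = 0.004847 m/day.
Travel time t = L / v = 506 / 0.004847 = 1.044e+05 days = 285.8 years.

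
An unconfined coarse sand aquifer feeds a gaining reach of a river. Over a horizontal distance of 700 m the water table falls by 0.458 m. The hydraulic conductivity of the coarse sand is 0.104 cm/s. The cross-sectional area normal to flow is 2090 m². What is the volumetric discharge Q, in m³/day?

123

Convert K: 0.104 cm/s × 864 = 89.86 m/day.
Hydraulic gradient i = Δh / L = 0.458 / 700 = 0.0006543.
Darcy's law: Q = K · A · i = 89.86 × 2090 × 0.0006543 = 122.9 m³/day.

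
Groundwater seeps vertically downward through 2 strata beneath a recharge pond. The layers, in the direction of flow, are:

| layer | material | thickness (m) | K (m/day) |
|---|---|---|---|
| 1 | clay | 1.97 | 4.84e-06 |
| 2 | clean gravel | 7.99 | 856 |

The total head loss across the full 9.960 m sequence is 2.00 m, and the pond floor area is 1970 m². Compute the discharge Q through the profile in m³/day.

Flow is perpendicular to layering, so the layers act in series and the equivalent K is the thickness-weighted harmonic mean.
Total thickness L = 1.97 + 7.99 = 9.960 m.
Σ(b_i/K_i) = 1.97/4.84e-06 + 7.99/856 = 4.070e+05 d.
K_eq = L / Σ(b_i/K_i) = 9.960 / 4.070e+05 = 2.447e-05 m/day.
Q = K_eq · A · (Δh/L) = 2.447e-05 × 1970 × (2.00/9.960) = 0.009680 m³/day.

0.00968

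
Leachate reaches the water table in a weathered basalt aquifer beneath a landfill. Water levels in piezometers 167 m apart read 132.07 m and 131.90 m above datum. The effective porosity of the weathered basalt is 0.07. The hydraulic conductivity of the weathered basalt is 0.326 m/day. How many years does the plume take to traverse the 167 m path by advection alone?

96.4

Hydraulic gradient i = (132.07 − 131.90) / 167 = 0.17 / 167 = 0.001018.
Darcy flux q = K · i = 0.3260 × 0.001018 = 0.0003319 m/day.
Seepage velocity v = q / n_e = 0.0003319 / 0.07 = 0.004741 m/day.
Travel time t = L / v = 167 / 0.004741 = 35226 days = 96.44 years.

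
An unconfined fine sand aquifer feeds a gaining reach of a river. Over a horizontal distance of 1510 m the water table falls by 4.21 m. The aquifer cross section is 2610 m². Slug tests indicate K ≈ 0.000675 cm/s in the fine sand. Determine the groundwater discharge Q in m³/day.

4.24

Convert K: 0.000675 cm/s × 864 = 0.5832 m/day.
Hydraulic gradient i = Δh / L = 4.21 / 1510 = 0.002788.
Darcy's law: Q = K · A · i = 0.5832 × 2610 × 0.002788 = 4.244 m³/day.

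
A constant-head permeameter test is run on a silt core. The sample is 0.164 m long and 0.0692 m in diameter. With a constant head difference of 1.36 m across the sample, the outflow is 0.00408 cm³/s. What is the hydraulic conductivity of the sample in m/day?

Cross-sectional area A = π·(d/2)² = π × (0.0692/2)² = 0.003761 m².
Convert discharge: 0.00408 cm³/s = 4.080e-09 m³/s.
Darcy's law rearranged: K = Q·L / (A·Δh) = 4.080e-09 × 0.164 / (0.003761 × 1.36) = 1.308e-07 m/s = 0.01130 m/day.

0.0113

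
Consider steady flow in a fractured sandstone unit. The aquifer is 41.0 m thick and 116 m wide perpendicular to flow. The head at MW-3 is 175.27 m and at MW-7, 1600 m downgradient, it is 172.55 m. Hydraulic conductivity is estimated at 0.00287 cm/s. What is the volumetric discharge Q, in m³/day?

Convert K: 0.00287 cm/s × 864 = 2.480 m/day.
Cross-sectional area A = 116 × 41.0 = 4756 m².
Hydraulic gradient i = (175.27 − 172.55) / 1600 = 2.72 / 1600 = 0.001700.
Darcy's law: Q = K · A · i = 2.480 × 4756 × 0.001700 = 20.05 m³/day.

20.0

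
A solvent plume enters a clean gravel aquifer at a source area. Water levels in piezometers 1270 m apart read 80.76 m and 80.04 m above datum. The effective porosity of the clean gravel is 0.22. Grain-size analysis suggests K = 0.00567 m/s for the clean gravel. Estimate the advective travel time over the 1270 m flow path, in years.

2.75

Convert K: 0.00567 m/s × 86400 = 489.9 m/day.
Hydraulic gradient i = (80.76 − 80.04) / 1270 = 0.72 / 1270 = 0.0005669.
Darcy flux q = K · i = 489.9 × 0.0005669 = 0.2777 m/day.
Seepage velocity v = q / n_e = 0.2777 / 0.22 = 1.262 m/day.
Travel time t = L / v = 1270 / 1.262 = 1006 days = 2.754 years.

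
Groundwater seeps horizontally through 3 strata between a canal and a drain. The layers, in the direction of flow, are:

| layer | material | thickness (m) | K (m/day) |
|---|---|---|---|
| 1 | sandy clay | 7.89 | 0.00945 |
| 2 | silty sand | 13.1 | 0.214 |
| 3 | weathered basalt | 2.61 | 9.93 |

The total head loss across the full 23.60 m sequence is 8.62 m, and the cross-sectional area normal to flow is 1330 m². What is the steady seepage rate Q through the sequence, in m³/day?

12.8

Flow is perpendicular to layering, so the layers act in series and the equivalent K is the thickness-weighted harmonic mean.
Total thickness L = 7.89 + 13.1 + 2.61 = 23.60 m.
Σ(b_i/K_i) = 7.89/0.00945 + 13.1/0.214 + 2.61/9.93 = 896.4 d.
K_eq = L / Σ(b_i/K_i) = 23.60 / 896.4 = 0.02633 m/day.
Q = K_eq · A · (Δh/L) = 0.02633 × 1330 × (8.62/23.60) = 12.79 m³/day.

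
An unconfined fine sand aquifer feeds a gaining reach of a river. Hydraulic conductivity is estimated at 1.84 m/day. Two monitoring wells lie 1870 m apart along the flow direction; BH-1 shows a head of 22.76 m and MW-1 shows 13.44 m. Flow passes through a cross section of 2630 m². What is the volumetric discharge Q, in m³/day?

Hydraulic gradient i = (22.76 − 13.44) / 1870 = 9.32 / 1870 = 0.004984.
Darcy's law: Q = K · A · i = 1.840 × 2630 × 0.004984 = 24.12 m³/day.

24.1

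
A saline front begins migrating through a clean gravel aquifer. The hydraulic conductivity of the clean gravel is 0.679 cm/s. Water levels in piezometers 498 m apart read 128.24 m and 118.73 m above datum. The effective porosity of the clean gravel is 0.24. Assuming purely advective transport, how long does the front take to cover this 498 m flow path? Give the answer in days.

Convert K: 0.679 cm/s × 864 = 586.7 m/day.
Hydraulic gradient i = (128.24 − 118.73) / 498 = 9.51 / 498 = 0.01910.
Darcy flux q = K · i = 586.7 × 0.01910 = 11.20 m/day.
Seepage velocity v = q / n_e = 11.20 / 0.24 = 46.68 m/day.
Travel time t = L / v = 498 / 46.68 = 10.67 days.

10.7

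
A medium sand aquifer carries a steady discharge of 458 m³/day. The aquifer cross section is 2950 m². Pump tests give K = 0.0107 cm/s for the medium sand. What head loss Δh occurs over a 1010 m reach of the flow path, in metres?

17.0

Convert K: 0.0107 cm/s × 864 = 9.245 m/day.
From Q = K·A·i, i = Q / (K·A) = 458 / (9.245 × 2950) = 0.01679.
Head loss Δh = i · L = 0.01679 × 1010 = 16.96 m.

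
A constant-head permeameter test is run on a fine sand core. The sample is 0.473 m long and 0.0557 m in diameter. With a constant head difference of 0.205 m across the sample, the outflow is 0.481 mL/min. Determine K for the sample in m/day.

0.656

Cross-sectional area A = π·(d/2)² = π × (0.0557/2)² = 0.002437 m².
Convert discharge: 0.481 mL/min = 8.017e-09 m³/s.
Darcy's law rearranged: K = Q·L / (A·Δh) = 8.017e-09 × 0.473 / (0.002437 × 0.205) = 7.591e-06 m/s = 0.6559 m/day.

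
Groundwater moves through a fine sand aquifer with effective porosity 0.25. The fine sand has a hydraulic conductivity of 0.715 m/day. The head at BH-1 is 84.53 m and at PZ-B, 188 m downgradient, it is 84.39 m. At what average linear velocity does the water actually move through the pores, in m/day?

Hydraulic gradient i = (84.53 − 84.39) / 188 = 0.14 / 188 = 0.0007447.
Darcy flux q = K · i = 0.7150 × 0.0007447 = 0.0005324 m/day.
Seepage velocity v = q / n_e = 0.0005324 / 0.25 = 0.002130 m/day.

0.00213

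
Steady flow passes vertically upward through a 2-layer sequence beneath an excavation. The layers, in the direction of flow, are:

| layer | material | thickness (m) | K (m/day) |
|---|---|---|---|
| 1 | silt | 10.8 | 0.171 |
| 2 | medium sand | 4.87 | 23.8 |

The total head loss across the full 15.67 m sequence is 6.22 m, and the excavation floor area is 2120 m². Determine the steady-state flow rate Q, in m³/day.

208

Flow is perpendicular to layering, so the layers act in series and the equivalent K is the thickness-weighted harmonic mean.
Total thickness L = 10.8 + 4.87 = 15.67 m.
Σ(b_i/K_i) = 10.8/0.171 + 4.87/23.8 = 63.36 d.
K_eq = L / Σ(b_i/K_i) = 15.67 / 63.36 = 0.2473 m/day.
Q = K_eq · A · (Δh/L) = 0.2473 × 2120 × (6.22/15.67) = 208.1 m³/day.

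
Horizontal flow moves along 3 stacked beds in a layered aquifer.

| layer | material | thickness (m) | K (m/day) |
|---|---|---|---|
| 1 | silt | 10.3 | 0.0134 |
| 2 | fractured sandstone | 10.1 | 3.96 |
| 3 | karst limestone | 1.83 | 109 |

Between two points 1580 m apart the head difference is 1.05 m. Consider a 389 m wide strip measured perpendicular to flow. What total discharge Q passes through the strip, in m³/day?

Flow is parallel to layering, so each bed carries its own Darcy discharge and the transmissivities add.
Σ(K_i·b_i) = 0.0134×10.3 + 3.96×10.1 + 109×1.83 = 239.6 m²/day.
Hydraulic gradient i = Δh / L = 1.05 / 1580 = 0.0006646.
Q = Σ(K_i·b_i) · W · i = 239.6 × 389 × 0.0006646 = 61.94 m³/day.

61.9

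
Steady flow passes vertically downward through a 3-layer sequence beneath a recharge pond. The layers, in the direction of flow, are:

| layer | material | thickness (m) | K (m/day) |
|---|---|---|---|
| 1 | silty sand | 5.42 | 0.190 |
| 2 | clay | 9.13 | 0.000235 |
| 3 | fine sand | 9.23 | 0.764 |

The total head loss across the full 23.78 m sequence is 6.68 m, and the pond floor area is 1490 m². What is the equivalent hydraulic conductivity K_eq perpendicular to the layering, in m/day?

Flow is perpendicular to layering, so the layers act in series and the equivalent K is the thickness-weighted harmonic mean.
Total thickness L = 5.42 + 9.13 + 9.23 = 23.78 m.
Σ(b_i/K_i) = 5.42/0.190 + 9.13/0.000235 + 9.23/0.764 = 38892 d.
K_eq = L / Σ(b_i/K_i) = 23.78 / 38892 = 0.0006114 m/day.

0.000611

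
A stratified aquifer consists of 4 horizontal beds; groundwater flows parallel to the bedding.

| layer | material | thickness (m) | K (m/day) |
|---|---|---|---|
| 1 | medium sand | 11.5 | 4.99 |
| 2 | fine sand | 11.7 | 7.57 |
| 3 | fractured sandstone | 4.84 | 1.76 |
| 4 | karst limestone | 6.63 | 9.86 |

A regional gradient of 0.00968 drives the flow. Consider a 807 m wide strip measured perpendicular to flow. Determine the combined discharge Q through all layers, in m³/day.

Flow is parallel to layering, so each bed carries its own Darcy discharge and the transmissivities add.
Σ(K_i·b_i) = 4.99×11.5 + 7.57×11.7 + 1.76×4.84 + 9.86×6.63 = 219.8 m²/day.
Hydraulic gradient i = 0.00968.
Q = Σ(K_i·b_i) · W · i = 219.8 × 807 × 0.009680 = 1717 m³/day.

1720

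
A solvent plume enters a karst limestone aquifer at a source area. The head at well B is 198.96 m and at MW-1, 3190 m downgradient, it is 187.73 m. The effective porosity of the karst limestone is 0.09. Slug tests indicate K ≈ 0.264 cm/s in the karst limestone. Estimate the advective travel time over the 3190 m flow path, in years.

Convert K: 0.264 cm/s × 864 = 228.1 m/day.
Hydraulic gradient i = (198.96 − 187.73) / 3190 = 11.23 / 3190 = 0.003520.
Darcy flux q = K · i = 228.1 × 0.003520 = 0.8030 m/day.
Seepage velocity v = q / n_e = 0.8030 / 0.09 = 8.922 m/day.
Travel time t = L / v = 3190 / 8.922 = 357.5 days = 0.9789 years.

0.979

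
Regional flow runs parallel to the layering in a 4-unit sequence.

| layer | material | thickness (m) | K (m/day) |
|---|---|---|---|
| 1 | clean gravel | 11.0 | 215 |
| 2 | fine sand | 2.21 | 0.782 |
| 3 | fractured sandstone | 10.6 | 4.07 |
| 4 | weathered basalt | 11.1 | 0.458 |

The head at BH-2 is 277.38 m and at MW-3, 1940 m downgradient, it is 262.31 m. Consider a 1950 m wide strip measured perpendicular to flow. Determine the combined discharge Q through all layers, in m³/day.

36600

Flow is parallel to layering, so each bed carries its own Darcy discharge and the transmissivities add.
Σ(K_i·b_i) = 215×11.0 + 0.782×2.21 + 4.07×10.6 + 0.458×11.1 = 2415 m²/day.
Hydraulic gradient i = (277.38 − 262.31) / 1940 = 15.07 / 1940 = 0.007768.
Q = Σ(K_i·b_i) · W · i = 2415 × 1950 × 0.007768 = 36581 m³/day.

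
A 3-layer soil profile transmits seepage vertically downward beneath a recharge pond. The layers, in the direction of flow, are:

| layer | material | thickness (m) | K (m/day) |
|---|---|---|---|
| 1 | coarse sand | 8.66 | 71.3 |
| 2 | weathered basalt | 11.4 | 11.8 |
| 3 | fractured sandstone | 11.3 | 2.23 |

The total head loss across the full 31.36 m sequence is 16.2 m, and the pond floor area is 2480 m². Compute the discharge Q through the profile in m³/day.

Flow is perpendicular to layering, so the layers act in series and the equivalent K is the thickness-weighted harmonic mean.
Total thickness L = 8.66 + 11.4 + 11.3 = 31.36 m.
Σ(b_i/K_i) = 8.66/71.3 + 11.4/11.8 + 11.3/2.23 = 6.155 d.
K_eq = L / Σ(b_i/K_i) = 31.36 / 6.155 = 5.095 m/day.
Q = K_eq · A · (Δh/L) = 5.095 × 2480 × (16.2/31.36) = 6528 m³/day.

6530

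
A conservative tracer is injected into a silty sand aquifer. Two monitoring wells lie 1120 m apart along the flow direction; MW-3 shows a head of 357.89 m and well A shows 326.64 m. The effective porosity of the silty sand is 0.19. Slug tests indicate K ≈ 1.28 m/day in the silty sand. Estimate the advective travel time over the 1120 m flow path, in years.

16.3

Hydraulic gradient i = (357.89 − 326.64) / 1120 = 31.25 / 1120 = 0.02790.
Darcy flux q = K · i = 1.280 × 0.02790 = 0.03571 m/day.
Seepage velocity v = q / n_e = 0.03571 / 0.19 = 0.1880 m/day.
Travel time t = L / v = 1120 / 0.1880 = 5958 days = 16.31 years.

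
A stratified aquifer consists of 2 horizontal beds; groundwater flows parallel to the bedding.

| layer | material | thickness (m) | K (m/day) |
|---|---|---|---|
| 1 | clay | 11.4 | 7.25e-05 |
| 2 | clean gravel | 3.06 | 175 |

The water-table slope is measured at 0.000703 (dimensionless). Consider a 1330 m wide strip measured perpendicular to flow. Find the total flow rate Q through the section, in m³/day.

Flow is parallel to layering, so each bed carries its own Darcy discharge and the transmissivities add.
Σ(K_i·b_i) = 7.25e-05×11.4 + 175×3.06 = 535.5 m²/day.
Hydraulic gradient i = 0.000703.
Q = Σ(K_i·b_i) · W · i = 535.5 × 1330 × 0.0007030 = 500.7 m³/day.

501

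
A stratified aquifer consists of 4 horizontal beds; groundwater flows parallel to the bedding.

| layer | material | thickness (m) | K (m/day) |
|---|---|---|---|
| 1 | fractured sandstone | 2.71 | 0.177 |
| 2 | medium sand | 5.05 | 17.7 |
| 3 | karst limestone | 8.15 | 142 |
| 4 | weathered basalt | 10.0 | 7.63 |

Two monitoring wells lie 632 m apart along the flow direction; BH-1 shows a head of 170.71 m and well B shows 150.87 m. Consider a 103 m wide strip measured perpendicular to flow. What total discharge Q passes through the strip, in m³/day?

Flow is parallel to layering, so each bed carries its own Darcy discharge and the transmissivities add.
Σ(K_i·b_i) = 0.177×2.71 + 17.7×5.05 + 142×8.15 + 7.63×10.0 = 1323 m²/day.
Hydraulic gradient i = (170.71 − 150.87) / 632 = 19.84 / 632 = 0.03139.
Q = Σ(K_i·b_i) · W · i = 1323 × 103 × 0.03139 = 4279 m³/day.

4280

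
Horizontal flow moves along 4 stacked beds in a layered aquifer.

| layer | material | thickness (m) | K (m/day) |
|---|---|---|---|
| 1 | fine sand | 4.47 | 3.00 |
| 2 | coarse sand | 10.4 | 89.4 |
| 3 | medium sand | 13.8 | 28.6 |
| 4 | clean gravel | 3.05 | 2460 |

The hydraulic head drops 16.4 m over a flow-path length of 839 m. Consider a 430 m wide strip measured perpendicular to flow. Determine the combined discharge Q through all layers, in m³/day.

Flow is parallel to layering, so each bed carries its own Darcy discharge and the transmissivities add.
Σ(K_i·b_i) = 3.00×4.47 + 89.4×10.4 + 28.6×13.8 + 2460×3.05 = 8841 m²/day.
Hydraulic gradient i = Δh / L = 16.4 / 839 = 0.01955.
Q = Σ(K_i·b_i) · W · i = 8841 × 430 × 0.01955 = 74310 m³/day.

74300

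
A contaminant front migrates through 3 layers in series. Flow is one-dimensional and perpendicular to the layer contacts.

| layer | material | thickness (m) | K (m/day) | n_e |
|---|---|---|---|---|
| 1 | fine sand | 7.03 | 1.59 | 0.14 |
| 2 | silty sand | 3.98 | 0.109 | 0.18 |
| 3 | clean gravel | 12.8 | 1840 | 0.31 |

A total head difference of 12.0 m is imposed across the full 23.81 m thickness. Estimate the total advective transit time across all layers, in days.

19.3

With flow normal to the layers, continuity requires the same specific discharge q through every layer.
Σ(b_i/K_i) = 7.03/1.59 + 3.98/0.109 + 12.8/1840 = 40.94 d.
q = Δh / Σ(b_i/K_i) = 12.0 / 40.94 = 0.2931 m/day.
In each layer the seepage velocity is v_i = q/n_i, so the layer transit time is t_i = b_i·n_i / q:
  layer 1 (fine sand): t_1 = 7.03 × 0.14 / 0.2931 = 3.358 d
  layer 2 (silty sand): t_2 = 3.98 × 0.18 / 0.2931 = 2.444 d
  layer 3 (clean gravel): t_3 = 12.8 × 0.31 / 0.2931 = 13.54 d
Total t = Σ t_i = 19.34 days.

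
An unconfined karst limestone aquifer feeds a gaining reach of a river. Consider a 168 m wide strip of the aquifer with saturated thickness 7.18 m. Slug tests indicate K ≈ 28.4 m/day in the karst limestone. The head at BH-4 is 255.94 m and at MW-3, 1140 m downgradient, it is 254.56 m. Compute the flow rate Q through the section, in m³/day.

41.5

Cross-sectional area A = 168 × 7.18 = 1206 m².
Hydraulic gradient i = (255.94 − 254.56) / 1140 = 1.38 / 1140 = 0.001211.
Darcy's law: Q = K · A · i = 28.40 × 1206 × 0.001211 = 41.47 m³/day.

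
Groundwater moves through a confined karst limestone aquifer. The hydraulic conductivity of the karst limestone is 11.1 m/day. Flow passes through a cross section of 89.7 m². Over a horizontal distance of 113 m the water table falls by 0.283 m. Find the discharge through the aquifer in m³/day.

Hydraulic gradient i = Δh / L = 0.283 / 113 = 0.002504.
Darcy's law: Q = K · A · i = 11.10 × 89.70 × 0.002504 = 2.494 m³/day.

2.49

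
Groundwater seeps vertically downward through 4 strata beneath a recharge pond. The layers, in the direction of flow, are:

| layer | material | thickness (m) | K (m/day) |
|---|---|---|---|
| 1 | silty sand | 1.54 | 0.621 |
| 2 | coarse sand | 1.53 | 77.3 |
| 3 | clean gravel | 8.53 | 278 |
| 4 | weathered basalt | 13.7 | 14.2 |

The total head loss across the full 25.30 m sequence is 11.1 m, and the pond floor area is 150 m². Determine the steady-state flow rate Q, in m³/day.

Flow is perpendicular to layering, so the layers act in series and the equivalent K is the thickness-weighted harmonic mean.
Total thickness L = 1.54 + 1.53 + 8.53 + 13.7 = 25.30 m.
Σ(b_i/K_i) = 1.54/0.621 + 1.53/77.3 + 8.53/278 + 13.7/14.2 = 3.495 d.
K_eq = L / Σ(b_i/K_i) = 25.30 / 3.495 = 7.239 m/day.
Q = K_eq · A · (Δh/L) = 7.239 × 150 × (11.1/25.30) = 476.4 m³/day.

476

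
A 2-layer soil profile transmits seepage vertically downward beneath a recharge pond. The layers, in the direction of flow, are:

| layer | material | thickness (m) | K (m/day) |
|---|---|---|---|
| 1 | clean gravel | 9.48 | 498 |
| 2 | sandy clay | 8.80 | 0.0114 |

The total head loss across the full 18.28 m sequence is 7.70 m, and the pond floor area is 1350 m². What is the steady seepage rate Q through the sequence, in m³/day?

Flow is perpendicular to layering, so the layers act in series and the equivalent K is the thickness-weighted harmonic mean.
Total thickness L = 9.48 + 8.80 = 18.28 m.
Σ(b_i/K_i) = 9.48/498 + 8.80/0.0114 = 771.9 d.
K_eq = L / Σ(b_i/K_i) = 18.28 / 771.9 = 0.02368 m/day.
Q = K_eq · A · (Δh/L) = 0.02368 × 1350 × (7.70/18.28) = 13.47 m³/day.

13.5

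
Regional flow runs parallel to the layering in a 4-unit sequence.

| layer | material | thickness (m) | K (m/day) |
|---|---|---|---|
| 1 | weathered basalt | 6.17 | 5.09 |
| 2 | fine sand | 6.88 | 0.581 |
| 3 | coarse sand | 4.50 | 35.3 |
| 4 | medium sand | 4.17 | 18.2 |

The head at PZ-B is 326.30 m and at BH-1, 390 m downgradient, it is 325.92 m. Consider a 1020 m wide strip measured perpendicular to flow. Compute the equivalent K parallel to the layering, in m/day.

Flow is parallel to layering, so each bed carries its own Darcy discharge and the transmissivities add.
Σ(K_i·b_i) = 5.09×6.17 + 0.581×6.88 + 35.3×4.50 + 18.2×4.17 = 270.1 m²/day.
Total thickness b = 21.72 m, so K_eq = Σ(K_i·b_i)/b = 12.44 m/day.

12.4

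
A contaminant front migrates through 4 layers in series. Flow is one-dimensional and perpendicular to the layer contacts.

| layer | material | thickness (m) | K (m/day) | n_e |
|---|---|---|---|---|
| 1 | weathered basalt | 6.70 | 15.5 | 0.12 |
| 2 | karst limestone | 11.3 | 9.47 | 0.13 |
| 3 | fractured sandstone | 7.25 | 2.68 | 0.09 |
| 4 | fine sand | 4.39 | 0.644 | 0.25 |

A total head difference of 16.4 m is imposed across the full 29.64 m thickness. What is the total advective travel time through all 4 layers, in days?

With flow normal to the layers, continuity requires the same specific discharge q through every layer.
Σ(b_i/K_i) = 6.70/15.5 + 11.3/9.47 + 7.25/2.68 + 4.39/0.644 = 11.15 d.
q = Δh / Σ(b_i/K_i) = 16.4 / 11.15 = 1.471 m/day.
In each layer the seepage velocity is v_i = q/n_i, so the layer transit time is t_i = b_i·n_i / q:
  layer 1 (weathered basalt): t_1 = 6.70 × 0.12 / 1.471 = 0.5465 d
  layer 2 (karst limestone): t_2 = 11.3 × 0.13 / 1.471 = 0.9985 d
  layer 3 (fractured sandstone): t_3 = 7.25 × 0.09 / 1.471 = 0.4435 d
  layer 4 (fine sand): t_4 = 4.39 × 0.25 / 1.471 = 0.7460 d
Total t = Σ t_i = 2.735 days.

2.73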